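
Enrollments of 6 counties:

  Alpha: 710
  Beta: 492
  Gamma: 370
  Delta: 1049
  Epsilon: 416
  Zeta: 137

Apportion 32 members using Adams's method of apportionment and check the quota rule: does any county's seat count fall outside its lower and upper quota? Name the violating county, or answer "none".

none

Standard quotas: Alpha 7.158, Beta 4.960, Gamma 3.730, Delta 10.576, Epsilon 4.194, Zeta 1.381.
Adams allocation: Alpha 7, Beta 5, Gamma 4, Delta 10, Epsilon 4, Zeta 2.
Every allocation lies between the lower and upper quota.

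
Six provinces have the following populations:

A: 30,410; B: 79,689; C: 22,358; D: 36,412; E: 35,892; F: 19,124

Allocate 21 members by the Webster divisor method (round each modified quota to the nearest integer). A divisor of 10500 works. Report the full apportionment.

With modified divisor 10500: modified quotas A 2.896, B 7.589, C 2.129, D 3.468, E 3.418, F 1.821.
Rounding to the nearest integer: A 3, B 8, C 2, D 3, E 3, F 2 (total 21).

A: 3, B: 8, C: 2, D: 3, E: 3, F: 2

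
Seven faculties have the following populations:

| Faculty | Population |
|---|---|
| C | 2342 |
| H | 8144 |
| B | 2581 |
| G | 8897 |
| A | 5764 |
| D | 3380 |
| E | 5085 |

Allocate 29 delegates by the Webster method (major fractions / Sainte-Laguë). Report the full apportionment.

C 2; H 6; B 2; G 7; A 5; D 3; E 4

Standard divisor 36193/29 ≈ 1248.034; standard quotas: C 1.877, H 6.525, B 2.068, G 7.129, A 4.618, D 2.708, E 4.074.
Rounding to the nearest integer gives 2, 7, 2, 7, 5, 3, 4 = 30 seats, so the divisor must be adjusted.
With modified divisor 1270: modified quotas C 1.844, H 6.413, B 2.032, G 7.006, A 4.539, D 2.661, E 4.004.
Rounding to the nearest integer: C 2, H 6, B 2, G 7, A 5, D 3, E 4 (total 29).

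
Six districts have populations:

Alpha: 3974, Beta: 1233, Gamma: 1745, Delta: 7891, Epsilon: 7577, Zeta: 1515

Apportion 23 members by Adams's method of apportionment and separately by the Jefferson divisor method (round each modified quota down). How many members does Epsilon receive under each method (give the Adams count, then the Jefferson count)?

7 and 8

Adams: Alpha 4, Beta 1, Gamma 2, Delta 7, Epsilon 7, Zeta 2.
Jefferson: Alpha 4, Beta 1, Gamma 1, Delta 8, Epsilon 8, Zeta 1.
Epsilon gets 7 under Adams and 8 under Jefferson.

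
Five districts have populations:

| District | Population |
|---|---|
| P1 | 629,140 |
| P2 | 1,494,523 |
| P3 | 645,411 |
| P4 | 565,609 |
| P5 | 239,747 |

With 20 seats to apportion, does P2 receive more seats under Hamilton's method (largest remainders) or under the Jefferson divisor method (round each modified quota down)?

Jefferson

Hamilton: P1 4, P2 8, P3 4, P4 3, P5 1.
Jefferson: P1 3, P2 9, P3 4, P4 3, P5 1.
P2 gets 8 under Hamilton and 9 under Jefferson.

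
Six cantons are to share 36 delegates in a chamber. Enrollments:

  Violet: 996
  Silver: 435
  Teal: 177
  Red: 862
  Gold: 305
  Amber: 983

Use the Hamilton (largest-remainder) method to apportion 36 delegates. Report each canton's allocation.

Violet 10, Silver 4, Teal 2, Red 8, Gold 3, Amber 9

Standard divisor: 3758 ÷ 36 ≈ 104.389.
Standard quotas: Violet 9.541, Silver 4.167, Teal 1.696, Red 8.258, Gold 2.922, Amber 9.417.
Lower quotas: Violet 9, Silver 4, Teal 1, Red 8, Gold 2, Amber 9 (sum 33, leaving 3 seats).
Remainders in descending order: Gold 0.922, Teal 0.696, Violet 0.541, Amber 0.417, Red 0.258, Silver 0.167.
Largest remainders: Gold, Teal, Violet receive the extra seats.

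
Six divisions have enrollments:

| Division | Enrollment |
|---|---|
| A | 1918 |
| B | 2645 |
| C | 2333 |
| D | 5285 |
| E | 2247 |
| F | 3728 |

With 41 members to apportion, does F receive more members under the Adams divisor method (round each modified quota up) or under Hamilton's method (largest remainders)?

Adams: A 5, B 6, C 5, D 12, E 5, F 8.
Hamilton: A 4, B 6, C 5, D 12, E 5, F 9.
F gets 8 under Adams and 9 under Hamilton.

Hamilton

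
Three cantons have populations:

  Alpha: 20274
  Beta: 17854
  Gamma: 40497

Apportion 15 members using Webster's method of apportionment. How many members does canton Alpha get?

Standard divisor 78625/15 ≈ 5241.667; standard quotas: Alpha 3.868, Beta 3.406, Gamma 7.726.
Rounding to the nearest integer gives Alpha 4, Beta 3, Gamma 8 — total 15, matching the house size, so no adjustment is needed.
Alpha receives 4.

4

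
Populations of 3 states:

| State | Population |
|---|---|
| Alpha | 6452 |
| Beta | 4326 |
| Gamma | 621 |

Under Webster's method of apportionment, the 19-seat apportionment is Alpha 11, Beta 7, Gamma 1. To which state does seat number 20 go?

Priority for the next seat is population ÷ (current seats + 0.5).
Priorities: Alpha 561.043, Beta 576.800, Gamma 414.000.
Highest priority: Beta.

Beta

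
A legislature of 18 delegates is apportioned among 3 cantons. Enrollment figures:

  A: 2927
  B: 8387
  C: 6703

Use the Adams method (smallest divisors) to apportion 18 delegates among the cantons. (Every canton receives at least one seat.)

Standard divisor 18017/18 ≈ 1000.944; standard quotas: A 2.924, B 8.379, C 6.697.
Rounding up gives 3, 9, 7 = 19 seats, so the divisor must be adjusted.
With modified divisor 1100: modified quotas A 2.661, B 7.625, C 6.094.
Rounding up: A 3, B 8, C 7 (total 18).

A 3; B 8; C 7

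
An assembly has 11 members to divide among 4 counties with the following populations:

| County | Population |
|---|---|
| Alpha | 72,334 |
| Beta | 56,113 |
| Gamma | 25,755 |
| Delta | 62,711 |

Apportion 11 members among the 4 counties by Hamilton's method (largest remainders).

Alpha 4; Beta 3; Gamma 1; Delta 3

Standard divisor: 216913 ÷ 11 ≈ 19719.364.
Standard quotas: Alpha 3.6682, Beta 2.8456, Gamma 1.3061, Delta 3.1802.
Lower quotas: Alpha 3, Beta 2, Gamma 1, Delta 3 (sum 9, leaving 2 seats).
Remainders in descending order: Beta 0.8456, Alpha 0.6682, Gamma 0.3061, Delta 0.1802.
The surplus seats go to Beta, Alpha.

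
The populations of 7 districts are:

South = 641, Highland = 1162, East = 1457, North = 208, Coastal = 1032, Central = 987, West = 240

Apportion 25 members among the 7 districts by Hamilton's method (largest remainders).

Total 5727; standard divisor 5727/25 ≈ 229.08.
Standard quotas: South 2.798, Highland 5.072, East 6.360, North 0.908, Coastal 4.505, Central 4.309, West 1.048.
Lower quotas: South 2, Highland 5, East 6, North 0, Coastal 4, Central 4, West 1 (sum 22, leaving 3 seats).
Remainders in descending order: North 0.908, South 0.798, Coastal 0.505, East 0.360, Central 0.309, Highland 0.072, West 0.048.
The surplus seats go to North, South, Coastal.

South 3, Highland 5, East 6, North 1, Coastal 5, Central 4, West 1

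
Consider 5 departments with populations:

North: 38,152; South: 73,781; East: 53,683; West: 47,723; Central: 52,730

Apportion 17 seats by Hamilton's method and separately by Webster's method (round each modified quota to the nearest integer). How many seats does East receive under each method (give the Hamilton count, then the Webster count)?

3 and 4

Hamilton: North 3, South 5, East 3, West 3, Central 3.
Webster: North 2, South 5, East 4, West 3, Central 3.
East gets 3 under Hamilton and 4 under Webster.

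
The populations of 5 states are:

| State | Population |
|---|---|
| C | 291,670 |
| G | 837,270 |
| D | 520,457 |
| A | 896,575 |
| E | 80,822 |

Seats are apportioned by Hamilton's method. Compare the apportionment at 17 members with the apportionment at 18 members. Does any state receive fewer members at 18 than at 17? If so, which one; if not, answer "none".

E

At 17 seats: C 2, G 5, D 3, A 6, E 1.
At 18 seats: C 2, G 6, D 4, A 6, E 0.
E drops from 1 to 0.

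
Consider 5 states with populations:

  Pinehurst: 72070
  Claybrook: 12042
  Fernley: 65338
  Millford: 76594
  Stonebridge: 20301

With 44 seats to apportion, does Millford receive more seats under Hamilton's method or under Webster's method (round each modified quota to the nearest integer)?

Hamilton: Pinehurst 13, Claybrook 2, Fernley 12, Millford 14, Stonebridge 3.
Webster: Pinehurst 13, Claybrook 2, Fernley 12, Millford 13, Stonebridge 4.
Millford gets 14 under Hamilton and 13 under Webster.

Hamilton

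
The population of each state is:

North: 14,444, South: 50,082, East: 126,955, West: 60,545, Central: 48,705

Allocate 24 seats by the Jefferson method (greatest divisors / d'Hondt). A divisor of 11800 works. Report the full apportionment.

North: 1, South: 4, East: 10, West: 5, Central: 4

With modified divisor 11800: modified quotas North 1.224, South 4.244, East 10.759, West 5.131, Central 4.128.
Rounding down: North 1, South 4, East 10, West 5, Central 4 (total 24).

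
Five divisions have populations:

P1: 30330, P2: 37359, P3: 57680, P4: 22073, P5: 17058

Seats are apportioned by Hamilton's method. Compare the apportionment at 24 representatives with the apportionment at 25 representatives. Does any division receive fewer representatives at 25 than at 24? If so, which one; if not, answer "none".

At 24 seats: P1 4, P2 6, P3 8, P4 3, P5 3.
At 25 seats: P1 5, P2 6, P3 9, P4 3, P5 2.
P5 drops from 3 to 2.

P5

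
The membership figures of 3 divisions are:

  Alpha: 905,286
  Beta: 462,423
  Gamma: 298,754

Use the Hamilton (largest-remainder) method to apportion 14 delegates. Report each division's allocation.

The standard divisor is 1666463/14 ≈ 119033.071.
Standard quotas: Alpha 7.6053, Beta 3.8848, Gamma 2.5098.
Lower quotas: Alpha 7, Beta 3, Gamma 2 (sum 12, leaving 2 seats).
Remainders in descending order: Beta 0.8848, Alpha 0.6053, Gamma 0.5098.
The surplus seats go to Beta, Alpha.

Alpha=8, Beta=4, Gamma=2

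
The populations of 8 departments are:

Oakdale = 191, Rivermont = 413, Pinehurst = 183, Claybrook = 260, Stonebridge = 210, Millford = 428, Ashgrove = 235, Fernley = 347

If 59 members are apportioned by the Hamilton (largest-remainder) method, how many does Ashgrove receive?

The standard divisor is 2267/59 ≈ 38.424.
Standard quotas: Oakdale 4.971, Rivermont 10.749, Pinehurst 4.763, Claybrook 6.767, Stonebridge 5.465, Millford 11.139, Ashgrove 6.116, Fernley 9.031.
Lower quotas: Oakdale 4, Rivermont 10, Pinehurst 4, Claybrook 6, Stonebridge 5, Millford 11, Ashgrove 6, Fernley 9 (sum 55, leaving 4 seats).
Remainders in descending order: Oakdale 0.971, Claybrook 0.767, Pinehurst 0.763, Rivermont 0.749, Stonebridge 0.465, Millford 0.139, Ashgrove 0.116, Fernley 0.031.
Largest remainders: Oakdale, Claybrook, Pinehurst, Rivermont receive the extra seats.
Ashgrove receives 6.

6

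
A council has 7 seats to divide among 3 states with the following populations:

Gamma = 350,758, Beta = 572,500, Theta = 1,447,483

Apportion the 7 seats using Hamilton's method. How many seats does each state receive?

The standard divisor is 2370741/7 ≈ 338677.286.
Standard quotas: Gamma 1.0357, Beta 1.6904, Theta 4.2739.
Lower quotas: Gamma 1, Beta 1, Theta 4 (sum 6, leaving 1 seat).
Remainders in descending order: Beta 0.6904, Theta 0.2739, Gamma 0.0357.
The surplus seat goes to Beta.

Gamma=1, Beta=2, Theta=4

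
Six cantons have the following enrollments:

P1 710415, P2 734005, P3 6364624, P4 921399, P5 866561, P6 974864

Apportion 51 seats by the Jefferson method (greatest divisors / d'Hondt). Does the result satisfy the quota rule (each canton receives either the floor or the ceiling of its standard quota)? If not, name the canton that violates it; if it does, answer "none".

P3

Standard quotas: P1 3.427, P2 3.541, P3 30.704, P4 4.445, P5 4.180, P6 4.703.
Jefferson allocation: P1 3, P2 3, P3 32, P4 4, P5 4, P6 5.
P3 has quota 30.704 (lower 30, upper 31) but receives 32 — outside the quota interval.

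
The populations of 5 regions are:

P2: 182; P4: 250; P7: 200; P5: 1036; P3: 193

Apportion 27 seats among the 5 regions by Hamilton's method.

The standard divisor is 1861/27 ≈ 68.926.
Standard quotas: P2 2.641, P4 3.627, P7 2.902, P5 15.031, P3 2.800.
Lower quotas: P2 2, P4 3, P7 2, P5 15, P3 2 (sum 24, leaving 3 seats).
Remainders in descending order: P7 0.902, P3 0.800, P2 0.641, P4 0.627, P5 0.031.
The surplus seats go to P7, P3, P2.

P2 3, P4 3, P7 3, P5 15, P3 3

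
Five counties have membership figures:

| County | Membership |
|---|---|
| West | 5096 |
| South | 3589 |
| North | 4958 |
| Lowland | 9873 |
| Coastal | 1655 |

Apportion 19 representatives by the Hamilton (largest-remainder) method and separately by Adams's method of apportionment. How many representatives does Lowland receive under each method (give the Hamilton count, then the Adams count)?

7 and 6

Hamilton: West 4, South 3, North 4, Lowland 7, Coastal 1.
Adams: West 4, South 3, North 4, Lowland 6, Coastal 2.
Lowland gets 7 under Hamilton and 6 under Adams.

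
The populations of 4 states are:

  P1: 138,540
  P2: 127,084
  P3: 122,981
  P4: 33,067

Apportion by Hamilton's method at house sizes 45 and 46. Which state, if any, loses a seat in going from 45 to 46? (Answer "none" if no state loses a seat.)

none

At 45 seats: P1 15, P2 14, P3 13, P4 3.
At 46 seats: P1 15, P2 14, P3 13, P4 4.
No state's allocation decreased.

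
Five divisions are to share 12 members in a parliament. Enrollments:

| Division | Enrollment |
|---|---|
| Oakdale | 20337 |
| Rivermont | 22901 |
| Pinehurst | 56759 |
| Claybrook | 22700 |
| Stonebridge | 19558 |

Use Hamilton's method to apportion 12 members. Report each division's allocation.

Standard divisor: 142255 ÷ 12 ≈ 11854.583.
Standard quotas: Oakdale 1.7155, Rivermont 1.9318, Pinehurst 4.7879, Claybrook 1.9149, Stonebridge 1.6498.
Lower quotas: Oakdale 1, Rivermont 1, Pinehurst 4, Claybrook 1, Stonebridge 1 (sum 8, leaving 4 seats).
Remainders in descending order: Rivermont 0.9318, Claybrook 0.9149, Pinehurst 0.7879, Oakdale 0.7155, Stonebridge 0.6498.
The surplus seats go to Rivermont, Claybrook, Pinehurst, Oakdale.

Oakdale=2, Rivermont=2, Pinehurst=5, Claybrook=2, Stonebridge=1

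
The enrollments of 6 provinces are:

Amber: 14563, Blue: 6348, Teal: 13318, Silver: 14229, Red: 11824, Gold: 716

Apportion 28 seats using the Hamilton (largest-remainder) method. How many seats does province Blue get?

Total 60998; standard divisor 60998/28 ≈ 2178.5.
Standard quotas: Amber 6.6849, Blue 2.9139, Teal 6.1134, Silver 6.5316, Red 5.4276, Gold 0.3287.
Lower quotas: Amber 6, Blue 2, Teal 6, Silver 6, Red 5, Gold 0 (sum 25, leaving 3 seats).
Remainders in descending order: Blue 0.9139, Amber 0.6849, Silver 0.5316, Red 0.4276, Gold 0.3287, Teal 0.1134.
The surplus seats go to Blue, Amber, Silver.
Blue receives 3.

3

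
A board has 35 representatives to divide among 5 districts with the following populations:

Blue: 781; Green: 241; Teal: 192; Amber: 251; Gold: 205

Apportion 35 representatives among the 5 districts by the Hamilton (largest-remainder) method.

Blue 17; Green 5; Teal 4; Amber 5; Gold 4

Standard divisor: 1670 ÷ 35 ≈ 47.714.
Standard quotas: Blue 16.368, Green 5.051, Teal 4.024, Amber 5.260, Gold 4.296.
Lower quotas: Blue 16, Green 5, Teal 4, Amber 5, Gold 4 (sum 34, leaving 1 seat).
Remainders in descending order: Blue 0.368, Gold 0.296, Amber 0.260, Green 0.051, Teal 0.024.
The surplus seat goes to Blue.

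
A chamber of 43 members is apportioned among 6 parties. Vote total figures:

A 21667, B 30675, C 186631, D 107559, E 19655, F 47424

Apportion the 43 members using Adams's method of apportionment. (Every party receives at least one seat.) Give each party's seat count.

A 3, B 3, C 19, D 11, E 2, F 5

Standard divisor 413611/43 ≈ 9618.86; standard quotas: A 2.253, B 3.189, C 19.403, D 11.182, E 2.043, F 4.930.
Rounding up gives 3, 4, 20, 12, 3, 5 = 47 seats, so the divisor must be adjusted.
With modified divisor 10300: modified quotas A 2.104, B 2.978, C 18.120, D 10.443, E 1.908, F 4.604.
Rounding up: A 3, B 3, C 19, D 11, E 2, F 5 (total 43).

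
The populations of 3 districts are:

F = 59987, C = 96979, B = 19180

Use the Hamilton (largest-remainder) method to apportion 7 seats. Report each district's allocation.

F=2, C=4, B=1

Standard divisor: 176146 ÷ 7 ≈ 25163.714.
Standard quotas: F 2.3839, C 3.8539, B 0.7622.
Lower quotas: F 2, C 3, B 0 (sum 5, leaving 2 seats).
Remainders in descending order: C 0.8539, B 0.7622, F 0.3839.
The surplus seats go to C, B.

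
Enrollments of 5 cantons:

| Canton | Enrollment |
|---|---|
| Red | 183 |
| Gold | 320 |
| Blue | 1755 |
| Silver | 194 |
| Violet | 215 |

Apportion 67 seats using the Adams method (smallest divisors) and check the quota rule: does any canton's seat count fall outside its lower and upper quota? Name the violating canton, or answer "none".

Standard quotas: Red 4.597, Gold 8.039, Blue 44.089, Silver 4.874, Violet 5.401.
Adams allocation: Red 5, Gold 8, Blue 43, Silver 5, Violet 6.
Blue has quota 44.089 (lower 44, upper 45) but receives 43 — outside the quota interval.

Blue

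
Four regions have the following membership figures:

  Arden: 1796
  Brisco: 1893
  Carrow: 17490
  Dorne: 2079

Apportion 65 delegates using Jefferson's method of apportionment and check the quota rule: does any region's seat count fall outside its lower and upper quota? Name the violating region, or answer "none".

Carrow

Standard quotas: Arden 5.019, Brisco 5.290, Carrow 48.880, Dorne 5.810.
Jefferson allocation: Arden 5, Brisco 5, Carrow 50, Dorne 5.
Carrow has quota 48.880 (lower 48, upper 49) but receives 50 — outside the quota interval.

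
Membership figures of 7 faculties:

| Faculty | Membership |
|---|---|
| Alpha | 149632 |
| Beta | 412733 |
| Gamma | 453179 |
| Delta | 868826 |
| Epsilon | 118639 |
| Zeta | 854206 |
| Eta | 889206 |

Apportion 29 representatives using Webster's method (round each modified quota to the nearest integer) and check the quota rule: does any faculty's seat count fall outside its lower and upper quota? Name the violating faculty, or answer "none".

Standard quotas: Alpha 1.158, Beta 3.195, Gamma 3.508, Delta 6.725, Epsilon 0.918, Zeta 6.612, Eta 6.883.
Webster allocation: Alpha 1, Beta 3, Gamma 3, Delta 7, Epsilon 1, Zeta 7, Eta 7.
Every allocation lies between the lower and upper quota.

none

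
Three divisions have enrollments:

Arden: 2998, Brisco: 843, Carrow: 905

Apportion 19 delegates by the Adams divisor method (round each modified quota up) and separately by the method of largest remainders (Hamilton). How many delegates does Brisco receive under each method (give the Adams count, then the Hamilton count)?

4 and 3

Adams: Arden 11, Brisco 4, Carrow 4.
Hamilton: Arden 12, Brisco 3, Carrow 4.
Brisco gets 4 under Adams and 3 under Hamilton.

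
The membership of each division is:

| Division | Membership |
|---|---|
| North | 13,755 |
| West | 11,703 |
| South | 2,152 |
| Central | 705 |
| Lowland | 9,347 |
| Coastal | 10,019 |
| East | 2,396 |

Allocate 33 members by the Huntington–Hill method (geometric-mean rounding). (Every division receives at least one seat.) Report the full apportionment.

North 9, West 8, South 1, Central 1, Lowland 6, Coastal 6, East 2

With divisor 1555: modified quotas North 8.846, West 7.526, South 1.384, Central 0.453, Lowland 6.011, Coastal 6.443, East 1.541.
Geometric-mean thresholds: North √(8·9)=8.485, West √(7·8)=7.483, South √(1·2)=1.414, Central (min 1), Lowland √(6·7)=6.481, Coastal √(6·7)=6.481, East √(1·2)=1.414.
Each quota rounded against its threshold gives North 9, West 8, South 1, Central 1, Lowland 6, Coastal 6, East 2 (total 33).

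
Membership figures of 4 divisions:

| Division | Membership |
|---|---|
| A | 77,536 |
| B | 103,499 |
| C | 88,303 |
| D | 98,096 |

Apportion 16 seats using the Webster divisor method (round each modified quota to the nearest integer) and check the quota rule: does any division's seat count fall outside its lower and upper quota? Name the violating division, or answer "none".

none

Standard quotas: A 3.376, B 4.507, C 3.845, D 4.272.
Webster allocation: A 3, B 5, C 4, D 4.
Every allocation lies between the lower and upper quota.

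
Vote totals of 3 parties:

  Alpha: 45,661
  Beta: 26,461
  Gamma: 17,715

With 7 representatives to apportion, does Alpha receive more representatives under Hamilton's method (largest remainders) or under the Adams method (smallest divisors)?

Hamilton: Alpha 4, Beta 2, Gamma 1.
Adams: Alpha 3, Beta 2, Gamma 2.
Alpha gets 4 under Hamilton and 3 under Adams.

Hamilton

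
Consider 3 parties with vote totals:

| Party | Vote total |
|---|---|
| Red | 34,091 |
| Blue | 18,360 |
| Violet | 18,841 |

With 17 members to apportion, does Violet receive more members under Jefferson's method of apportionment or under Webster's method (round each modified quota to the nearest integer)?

Jefferson: Red 9, Blue 4, Violet 4.
Webster: Red 8, Blue 4, Violet 5.
Violet gets 4 under Jefferson and 5 under Webster.

Webster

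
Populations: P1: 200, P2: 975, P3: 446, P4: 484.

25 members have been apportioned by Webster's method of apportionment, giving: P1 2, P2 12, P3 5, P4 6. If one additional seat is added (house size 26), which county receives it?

Priority for the next seat is population ÷ (current seats + 0.5).
Priorities: P1 80.000, P2 78.000, P3 81.091, P4 74.462.
Highest priority: P3.

P3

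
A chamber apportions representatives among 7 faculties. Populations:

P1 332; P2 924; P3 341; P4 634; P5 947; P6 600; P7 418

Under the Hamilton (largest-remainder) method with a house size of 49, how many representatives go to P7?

Total 4196; standard divisor 4196/49 ≈ 85.633.
Standard quotas: P1 3.877, P2 10.790, P3 3.982, P4 7.404, P5 11.059, P6 7.007, P7 4.881.
Lower quotas: P1 3, P2 10, P3 3, P4 7, P5 11, P6 7, P7 4 (sum 45, leaving 4 seats).
Remainders in descending order: P3 0.982, P7 0.881, P1 0.877, P2 0.790, P4 0.404, P5 0.059, P6 0.007.
Largest remainders: P3, P7, P1, P2 receive the extra seats.
P7 receives 5.

5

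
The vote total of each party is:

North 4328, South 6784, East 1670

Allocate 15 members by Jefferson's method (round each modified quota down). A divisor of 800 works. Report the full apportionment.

With modified divisor 800: modified quotas North 5.410, South 8.480, East 2.087.
Rounding down: North 5, South 8, East 2 (total 15).

North: 5; South: 8; East: 2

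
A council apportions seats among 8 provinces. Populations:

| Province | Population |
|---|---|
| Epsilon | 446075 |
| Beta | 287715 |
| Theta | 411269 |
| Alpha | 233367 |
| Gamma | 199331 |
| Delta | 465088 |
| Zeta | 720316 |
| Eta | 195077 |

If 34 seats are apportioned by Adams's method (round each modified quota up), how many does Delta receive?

5

Standard divisor 2958238/34 ≈ 87007; standard quotas: Epsilon 5.127, Beta 3.307, Theta 4.727, Alpha 2.682, Gamma 2.291, Delta 5.345, Zeta 8.279, Eta 2.242.
Rounding up gives 6, 4, 5, 3, 3, 6, 9, 3 = 39 seats, so the divisor must be adjusted.
With modified divisor 98600: modified quotas Epsilon 4.524, Beta 2.918, Theta 4.171, Alpha 2.367, Gamma 2.022, Delta 4.717, Zeta 7.305, Eta 1.978.
Rounding up: Epsilon 5, Beta 3, Theta 5, Alpha 3, Gamma 3, Delta 5, Zeta 8, Eta 2 (total 34).
Delta receives 5.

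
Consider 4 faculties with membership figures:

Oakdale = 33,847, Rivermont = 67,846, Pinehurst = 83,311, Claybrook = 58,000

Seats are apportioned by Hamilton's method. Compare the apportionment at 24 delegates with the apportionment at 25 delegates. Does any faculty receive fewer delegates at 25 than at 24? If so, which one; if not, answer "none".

none

At 24 seats: Oakdale 3, Rivermont 7, Pinehurst 8, Claybrook 6.
At 25 seats: Oakdale 3, Rivermont 7, Pinehurst 9, Claybrook 6.
No faculty's allocation decreased.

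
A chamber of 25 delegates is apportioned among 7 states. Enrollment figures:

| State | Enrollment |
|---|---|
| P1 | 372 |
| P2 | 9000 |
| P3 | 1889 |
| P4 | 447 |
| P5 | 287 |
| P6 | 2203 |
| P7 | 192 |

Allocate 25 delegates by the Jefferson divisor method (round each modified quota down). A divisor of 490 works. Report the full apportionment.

With modified divisor 490: modified quotas P1 0.759, P2 18.367, P3 3.855, P4 0.912, P5 0.586, P6 4.496, P7 0.392.
Rounding down: P1 0, P2 18, P3 3, P4 0, P5 0, P6 4, P7 0 (total 25).

P1=0, P2=18, P3=3, P4=0, P5=0, P6=4, P7=0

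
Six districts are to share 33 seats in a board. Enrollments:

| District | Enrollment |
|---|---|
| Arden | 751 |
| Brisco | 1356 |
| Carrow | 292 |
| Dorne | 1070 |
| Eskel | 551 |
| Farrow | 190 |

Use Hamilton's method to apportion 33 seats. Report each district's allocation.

The standard divisor is 4210/33 ≈ 127.576.
Standard quotas: Arden 5.887, Brisco 10.629, Carrow 2.289, Dorne 8.387, Eskel 4.319, Farrow 1.489.
Lower quotas: Arden 5, Brisco 10, Carrow 2, Dorne 8, Eskel 4, Farrow 1 (sum 30, leaving 3 seats).
Remainders in descending order: Arden 0.887, Brisco 0.629, Farrow 0.489, Dorne 0.387, Eskel 0.319, Carrow 0.289.
Largest remainders: Arden, Brisco, Farrow receive the extra seats.

Arden=6, Brisco=11, Carrow=2, Dorne=8, Eskel=4, Farrow=2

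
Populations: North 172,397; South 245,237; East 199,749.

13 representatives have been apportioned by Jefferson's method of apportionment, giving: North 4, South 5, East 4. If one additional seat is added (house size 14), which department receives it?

South

Priority for the next seat is population ÷ (current seats + 1).
Priorities: North 34479.400, South 40872.833, East 39949.800.
Highest priority: South.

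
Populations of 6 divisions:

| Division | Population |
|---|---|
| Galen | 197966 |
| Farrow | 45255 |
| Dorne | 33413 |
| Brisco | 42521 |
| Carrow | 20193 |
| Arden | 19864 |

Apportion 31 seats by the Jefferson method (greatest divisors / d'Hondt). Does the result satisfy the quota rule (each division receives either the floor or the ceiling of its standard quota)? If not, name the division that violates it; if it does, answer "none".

none

Standard quotas: Galen 17.084, Farrow 3.906, Dorne 2.884, Brisco 3.670, Carrow 1.743, Arden 1.714.
Jefferson allocation: Galen 18, Farrow 4, Dorne 3, Brisco 4, Carrow 1, Arden 1.
Every allocation lies between the lower and upper quota.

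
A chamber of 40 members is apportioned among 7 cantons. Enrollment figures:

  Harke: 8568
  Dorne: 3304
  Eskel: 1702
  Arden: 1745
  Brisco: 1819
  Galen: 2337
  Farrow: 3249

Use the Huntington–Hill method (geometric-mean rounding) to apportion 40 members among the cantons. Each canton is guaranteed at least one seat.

Harke=15, Dorne=6, Eskel=3, Arden=3, Brisco=3, Galen=4, Farrow=6

With divisor 572: modified quotas Harke 14.979, Dorne 5.776, Eskel 2.976, Arden 3.051, Brisco 3.180, Galen 4.086, Farrow 5.680.
Geometric-mean thresholds: Harke √(14·15)=14.491, Dorne √(5·6)=5.477, Eskel √(2·3)=2.449, Arden √(3·4)=3.464, Brisco √(3·4)=3.464, Galen √(4·5)=4.472, Farrow √(5·6)=5.477.
Each quota rounded against its threshold gives Harke 15, Dorne 6, Eskel 3, Arden 3, Brisco 3, Galen 4, Farrow 6 (total 40).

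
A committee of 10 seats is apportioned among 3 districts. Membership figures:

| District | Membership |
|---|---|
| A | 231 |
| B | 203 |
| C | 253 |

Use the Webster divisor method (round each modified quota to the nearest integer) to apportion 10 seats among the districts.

Standard divisor 687/10 ≈ 68.7; standard quotas: A 3.362, B 2.955, C 3.683.
Rounding to the nearest integer gives A 3, B 3, C 4 — total 10, matching the house size, so no adjustment is needed.

A: 3, B: 3, C: 4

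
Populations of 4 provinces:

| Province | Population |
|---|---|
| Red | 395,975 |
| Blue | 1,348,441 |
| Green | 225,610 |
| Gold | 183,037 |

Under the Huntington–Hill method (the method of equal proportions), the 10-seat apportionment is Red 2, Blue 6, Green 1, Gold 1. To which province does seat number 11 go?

Blue

Priority for the next seat is population ÷ (√(s·(s+1))).
Priorities: Red 161656.117, Blue 208068.964, Green 159530.361, Gold 129426.704.
Highest priority: Blue.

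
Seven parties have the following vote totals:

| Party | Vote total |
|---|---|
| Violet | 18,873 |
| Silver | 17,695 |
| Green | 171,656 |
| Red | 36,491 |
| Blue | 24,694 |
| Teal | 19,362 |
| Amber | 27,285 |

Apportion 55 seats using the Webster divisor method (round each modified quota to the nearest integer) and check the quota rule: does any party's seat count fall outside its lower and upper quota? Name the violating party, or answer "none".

Standard quotas: Violet 3.284, Silver 3.079, Green 29.872, Red 6.350, Blue 4.297, Teal 3.369, Amber 4.748.
Webster allocation: Violet 3, Silver 3, Green 31, Red 6, Blue 4, Teal 3, Amber 5.
Green has quota 29.872 (lower 29, upper 30) but receives 31 — outside the quota interval.

Green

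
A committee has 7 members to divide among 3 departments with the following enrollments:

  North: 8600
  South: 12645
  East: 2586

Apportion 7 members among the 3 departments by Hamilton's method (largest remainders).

North=2, South=4, East=1

The standard divisor is 23831/7 ≈ 3404.429.
Standard quotas: North 2.5261, South 3.7143, East 0.7596.
Lower quotas: North 2, South 3, East 0 (sum 5, leaving 2 seats).
Remainders in descending order: East 0.7596, South 0.7143, North 0.5261.
The surplus seats go to East, South.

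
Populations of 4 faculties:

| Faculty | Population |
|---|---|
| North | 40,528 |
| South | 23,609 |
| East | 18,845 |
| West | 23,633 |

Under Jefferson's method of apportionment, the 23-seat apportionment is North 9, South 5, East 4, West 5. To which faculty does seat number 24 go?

Priority for the next seat is population ÷ (current seats + 1).
Priorities: North 4052.800, South 3934.833, East 3769.000, West 3938.833.
Highest priority: North.

North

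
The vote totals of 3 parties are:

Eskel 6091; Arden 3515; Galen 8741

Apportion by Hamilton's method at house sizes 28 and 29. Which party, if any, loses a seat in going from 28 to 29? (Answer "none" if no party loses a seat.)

At 28 seats: Eskel 9, Arden 6, Galen 13.
At 29 seats: Eskel 10, Arden 5, Galen 14.
Arden drops from 6 to 5.

Arden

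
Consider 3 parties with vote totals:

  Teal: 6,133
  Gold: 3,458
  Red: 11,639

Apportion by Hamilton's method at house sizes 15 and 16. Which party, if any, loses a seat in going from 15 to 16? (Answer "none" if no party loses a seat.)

At 15 seats: Teal 4, Gold 3, Red 8.
At 16 seats: Teal 5, Gold 2, Red 9.
Gold drops from 3 to 2.

Gold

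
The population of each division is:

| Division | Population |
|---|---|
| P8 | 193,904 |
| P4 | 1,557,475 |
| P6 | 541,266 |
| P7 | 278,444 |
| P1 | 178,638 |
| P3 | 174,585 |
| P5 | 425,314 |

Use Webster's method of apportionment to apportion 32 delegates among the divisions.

P8=2, P4=14, P6=5, P7=3, P1=2, P3=2, P5=4

Standard divisor 3349626/32 ≈ 104675.812; standard quotas: P8 1.852, P4 14.879, P6 5.171, P7 2.660, P1 1.707, P3 1.668, P5 4.063.
Rounding to the nearest integer gives 2, 15, 5, 3, 2, 2, 4 = 33 seats, so the divisor must be adjusted.
With modified divisor 109400: modified quotas P8 1.772, P4 14.237, P6 4.948, P7 2.545, P1 1.633, P3 1.596, P5 3.888.
Rounding to the nearest integer: P8 2, P4 14, P6 5, P7 3, P1 2, P3 2, P5 4 (total 32).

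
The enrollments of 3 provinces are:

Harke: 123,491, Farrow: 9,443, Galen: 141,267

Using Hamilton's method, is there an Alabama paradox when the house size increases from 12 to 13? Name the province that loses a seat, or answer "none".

Farrow

At 12 seats: Harke 5, Farrow 1, Galen 6.
At 13 seats: Harke 6, Farrow 0, Galen 7.
Farrow drops from 1 to 0.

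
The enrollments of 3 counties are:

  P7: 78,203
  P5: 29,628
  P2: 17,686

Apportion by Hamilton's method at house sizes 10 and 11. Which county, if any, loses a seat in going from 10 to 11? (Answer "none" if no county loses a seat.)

P2

At 10 seats: P7 6, P5 2, P2 2.
At 11 seats: P7 7, P5 3, P2 1.
P2 drops from 2 to 1.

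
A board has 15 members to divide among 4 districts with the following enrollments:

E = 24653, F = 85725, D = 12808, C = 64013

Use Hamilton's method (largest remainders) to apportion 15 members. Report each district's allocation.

E=2, F=7, D=1, C=5

The standard divisor is 187199/15 ≈ 12479.933.
Standard quotas: E 1.9754, F 6.8690, D 1.0263, C 5.1293.
Lower quotas: E 1, F 6, D 1, C 5 (sum 13, leaving 2 seats).
Remainders in descending order: E 0.9754, F 0.8690, C 0.1293, D 0.0263.
The surplus seats go to E, F.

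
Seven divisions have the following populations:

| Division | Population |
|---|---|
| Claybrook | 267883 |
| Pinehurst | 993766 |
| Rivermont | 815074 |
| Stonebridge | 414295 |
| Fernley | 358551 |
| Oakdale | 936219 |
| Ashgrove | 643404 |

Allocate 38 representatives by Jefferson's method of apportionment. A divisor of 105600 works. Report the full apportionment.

Claybrook: 2; Pinehurst: 9; Rivermont: 7; Stonebridge: 3; Fernley: 3; Oakdale: 8; Ashgrove: 6

With modified divisor 105600: modified quotas Claybrook 2.537, Pinehurst 9.411, Rivermont 7.719, Stonebridge 3.923, Fernley 3.395, Oakdale 8.866, Ashgrove 6.093.
Rounding down: Claybrook 2, Pinehurst 9, Rivermont 7, Stonebridge 3, Fernley 3, Oakdale 8, Ashgrove 6 (total 38).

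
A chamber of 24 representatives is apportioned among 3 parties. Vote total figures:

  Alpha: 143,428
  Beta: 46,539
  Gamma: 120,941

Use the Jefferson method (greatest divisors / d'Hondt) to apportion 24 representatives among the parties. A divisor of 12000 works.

With modified divisor 12000: modified quotas Alpha 11.952, Beta 3.878, Gamma 10.078.
Rounding down: Alpha 11, Beta 3, Gamma 10 (total 24).

Alpha=11; Beta=3; Gamma=10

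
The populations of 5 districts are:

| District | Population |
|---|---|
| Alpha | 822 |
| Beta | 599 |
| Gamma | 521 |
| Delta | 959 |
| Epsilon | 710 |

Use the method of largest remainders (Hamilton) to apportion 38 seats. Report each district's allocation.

Alpha: 9, Beta: 6, Gamma: 6, Delta: 10, Epsilon: 7

Standard divisor: 3611 ÷ 38 ≈ 95.026.
Standard quotas: Alpha 8.650, Beta 6.304, Gamma 5.483, Delta 10.092, Epsilon 7.472.
Lower quotas: Alpha 8, Beta 6, Gamma 5, Delta 10, Epsilon 7 (sum 36, leaving 2 seats).
Remainders in descending order: Alpha 0.650, Gamma 0.483, Epsilon 0.472, Beta 0.304, Delta 0.092.
Largest remainders: Alpha, Gamma receive the extra seats.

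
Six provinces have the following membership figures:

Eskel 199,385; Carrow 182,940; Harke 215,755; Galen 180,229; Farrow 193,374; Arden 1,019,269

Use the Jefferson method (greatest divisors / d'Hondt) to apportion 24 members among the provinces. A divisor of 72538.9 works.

With modified divisor 72538.9: modified quotas Eskel 2.749, Carrow 2.522, Harke 2.974, Galen 2.485, Farrow 2.666, Arden 14.051.
Rounding down: Eskel 2, Carrow 2, Harke 2, Galen 2, Farrow 2, Arden 14 (total 24).

Eskel=2, Carrow=2, Harke=2, Galen=2, Farrow=2, Arden=14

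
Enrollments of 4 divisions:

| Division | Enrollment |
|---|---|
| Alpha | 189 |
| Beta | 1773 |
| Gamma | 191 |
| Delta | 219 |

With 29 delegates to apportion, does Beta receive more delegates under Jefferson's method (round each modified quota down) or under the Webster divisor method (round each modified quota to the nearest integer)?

Jefferson

Jefferson: Alpha 2, Beta 23, Gamma 2, Delta 2.
Webster: Alpha 2, Beta 22, Gamma 2, Delta 3.
Beta gets 23 under Jefferson and 22 under Webster.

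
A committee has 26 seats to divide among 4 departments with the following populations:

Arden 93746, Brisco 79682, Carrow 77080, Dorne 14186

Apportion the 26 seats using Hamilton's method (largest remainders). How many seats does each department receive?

Arden=9, Brisco=8, Carrow=8, Dorne=1

The standard divisor is 264694/26 ≈ 10180.538.
Standard quotas: Arden 9.2084, Brisco 7.8269, Carrow 7.5713, Dorne 1.3934.
Lower quotas: Arden 9, Brisco 7, Carrow 7, Dorne 1 (sum 24, leaving 2 seats).
Remainders in descending order: Brisco 0.8269, Carrow 0.5713, Dorne 0.3934, Arden 0.2084.
Largest remainders: Brisco, Carrow receive the extra seats.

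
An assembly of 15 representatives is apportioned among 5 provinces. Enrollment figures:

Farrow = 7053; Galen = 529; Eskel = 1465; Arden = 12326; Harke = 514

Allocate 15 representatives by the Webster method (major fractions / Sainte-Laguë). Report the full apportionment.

Farrow=5, Galen=0, Eskel=1, Arden=9, Harke=0

Standard divisor 21887/15 ≈ 1459.133; standard quotas: Farrow 4.834, Galen 0.363, Eskel 1.004, Arden 8.447, Harke 0.352.
Rounding to the nearest integer gives 5, 0, 1, 8, 0 = 14 seats, so the divisor must be adjusted.
With modified divisor 1400: modified quotas Farrow 5.038, Galen 0.378, Eskel 1.046, Arden 8.804, Harke 0.367.
Rounding to the nearest integer: Farrow 5, Galen 0, Eskel 1, Arden 9, Harke 0 (total 15).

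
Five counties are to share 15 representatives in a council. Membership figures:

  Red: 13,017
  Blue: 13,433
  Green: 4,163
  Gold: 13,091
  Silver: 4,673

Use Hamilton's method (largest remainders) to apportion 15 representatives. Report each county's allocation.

Red: 4, Blue: 4, Green: 1, Gold: 4, Silver: 2

Total 48377; standard divisor 48377/15 ≈ 3225.133.
Standard quotas: Red 4.0361, Blue 4.1651, Green 1.2908, Gold 4.0591, Silver 1.4489.
Lower quotas: Red 4, Blue 4, Green 1, Gold 4, Silver 1 (sum 14, leaving 1 seat).
Remainders in descending order: Silver 0.4489, Green 0.2908, Blue 0.1651, Gold 0.0591, Red 0.0361.
The surplus seat goes to Silver.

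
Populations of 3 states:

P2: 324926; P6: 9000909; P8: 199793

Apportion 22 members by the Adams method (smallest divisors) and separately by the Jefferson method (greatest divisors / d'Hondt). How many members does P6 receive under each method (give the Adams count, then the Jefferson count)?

Adams: P2 1, P6 20, P8 1.
Jefferson: P2 0, P6 22, P8 0.
P6 gets 20 under Adams and 22 under Jefferson.

20 and 22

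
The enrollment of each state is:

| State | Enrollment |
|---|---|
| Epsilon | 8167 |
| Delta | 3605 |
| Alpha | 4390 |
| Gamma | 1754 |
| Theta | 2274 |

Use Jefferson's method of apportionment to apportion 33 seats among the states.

Epsilon 14, Delta 6, Alpha 7, Gamma 3, Theta 3

Standard divisor 20190/33 ≈ 611.818; standard quotas: Epsilon 13.349, Delta 5.892, Alpha 7.175, Gamma 2.867, Theta 3.717.
Rounding down gives 13, 5, 7, 2, 3 = 30 seats, so the divisor must be adjusted.
With modified divisor 580: modified quotas Epsilon 14.081, Delta 6.216, Alpha 7.569, Gamma 3.024, Theta 3.921.
Rounding down: Epsilon 14, Delta 6, Alpha 7, Gamma 3, Theta 3 (total 33).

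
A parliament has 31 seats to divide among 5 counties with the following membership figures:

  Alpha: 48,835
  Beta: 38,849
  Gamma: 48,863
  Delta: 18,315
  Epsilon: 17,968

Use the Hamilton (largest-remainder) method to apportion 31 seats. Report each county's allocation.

The standard divisor is 172830/31 ≈ 5575.161.
Standard quotas: Alpha 8.7594, Beta 6.9682, Gamma 8.7644, Delta 3.2851, Epsilon 3.2229.
Lower quotas: Alpha 8, Beta 6, Gamma 8, Delta 3, Epsilon 3 (sum 28, leaving 3 seats).
Remainders in descending order: Beta 0.9682, Gamma 0.7644, Alpha 0.7594, Delta 0.2851, Epsilon 0.2229.
Largest remainders: Beta, Gamma, Alpha receive the extra seats.

Alpha=9, Beta=7, Gamma=9, Delta=3, Epsilon=3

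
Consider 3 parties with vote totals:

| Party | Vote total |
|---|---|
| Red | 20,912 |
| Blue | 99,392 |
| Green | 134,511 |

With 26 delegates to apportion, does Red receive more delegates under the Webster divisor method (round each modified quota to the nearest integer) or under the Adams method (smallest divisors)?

Adams

Webster: Red 2, Blue 10, Green 14.
Adams: Red 3, Blue 10, Green 13.
Red gets 2 under Webster and 3 under Adams.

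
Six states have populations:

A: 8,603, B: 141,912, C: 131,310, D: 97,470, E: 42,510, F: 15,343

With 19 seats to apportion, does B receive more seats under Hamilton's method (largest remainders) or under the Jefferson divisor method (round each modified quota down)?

Hamilton: A 0, B 6, C 6, D 4, E 2, F 1.
Jefferson: A 0, B 7, C 6, D 4, E 2, F 0.
B gets 6 under Hamilton and 7 under Jefferson.

Jefferson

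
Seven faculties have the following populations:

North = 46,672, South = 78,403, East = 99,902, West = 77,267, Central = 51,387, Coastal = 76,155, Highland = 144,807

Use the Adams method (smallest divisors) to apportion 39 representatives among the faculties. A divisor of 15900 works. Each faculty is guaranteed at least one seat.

North 3; South 5; East 7; West 5; Central 4; Coastal 5; Highland 10

With modified divisor 15900: modified quotas North 2.935, South 4.931, East 6.283, West 4.860, Central 3.232, Coastal 4.790, Highland 9.107.
Rounding up: North 3, South 5, East 7, West 5, Central 4, Coastal 5, Highland 10 (total 39).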